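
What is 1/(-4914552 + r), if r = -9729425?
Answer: -1/14643977 ≈ -6.8287e-8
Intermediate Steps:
1/(-4914552 + r) = 1/(-4914552 - 9729425) = 1/(-14643977) = -1/14643977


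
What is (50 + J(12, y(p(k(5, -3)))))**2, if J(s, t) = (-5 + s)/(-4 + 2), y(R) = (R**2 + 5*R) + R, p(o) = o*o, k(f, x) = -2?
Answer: 8649/4 ≈ 2162.3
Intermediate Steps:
p(o) = o**2
y(R) = R**2 + 6*R
J(s, t) = 5/2 - s/2 (J(s, t) = (-5 + s)/(-2) = (-5 + s)*(-1/2) = 5/2 - s/2)
(50 + J(12, y(p(k(5, -3)))))**2 = (50 + (5/2 - 1/2*12))**2 = (50 + (5/2 - 6))**2 = (50 - 7/2)**2 = (93/2)**2 = 8649/4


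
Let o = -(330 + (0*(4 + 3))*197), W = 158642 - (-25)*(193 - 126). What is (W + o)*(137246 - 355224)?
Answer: -34873646286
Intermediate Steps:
W = 160317 (W = 158642 - (-25)*67 = 158642 - 1*(-1675) = 158642 + 1675 = 160317)
o = -330 (o = -(330 + (0*7)*197) = -(330 + 0*197) = -(330 + 0) = -1*330 = -330)
(W + o)*(137246 - 355224) = (160317 - 330)*(137246 - 355224) = 159987*(-217978) = -34873646286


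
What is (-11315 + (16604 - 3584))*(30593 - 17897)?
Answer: 21646680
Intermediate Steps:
(-11315 + (16604 - 3584))*(30593 - 17897) = (-11315 + 13020)*12696 = 1705*12696 = 21646680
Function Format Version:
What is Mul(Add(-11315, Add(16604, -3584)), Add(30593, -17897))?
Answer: 21646680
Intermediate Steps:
Mul(Add(-11315, Add(16604, -3584)), Add(30593, -17897)) = Mul(Add(-11315, 13020), 12696) = Mul(1705, 12696) = 21646680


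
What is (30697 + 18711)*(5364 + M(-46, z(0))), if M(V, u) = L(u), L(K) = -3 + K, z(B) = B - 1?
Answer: 264826880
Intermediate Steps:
z(B) = -1 + B
M(V, u) = -3 + u
(30697 + 18711)*(5364 + M(-46, z(0))) = (30697 + 18711)*(5364 + (-3 + (-1 + 0))) = 49408*(5364 + (-3 - 1)) = 49408*(5364 - 4) = 49408*5360 = 264826880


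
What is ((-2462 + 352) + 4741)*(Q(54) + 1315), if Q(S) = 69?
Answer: 3641304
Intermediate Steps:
((-2462 + 352) + 4741)*(Q(54) + 1315) = ((-2462 + 352) + 4741)*(69 + 1315) = (-2110 + 4741)*1384 = 2631*1384 = 3641304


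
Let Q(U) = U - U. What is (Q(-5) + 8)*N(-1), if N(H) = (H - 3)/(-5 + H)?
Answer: 16/3 ≈ 5.3333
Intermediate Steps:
N(H) = (-3 + H)/(-5 + H)
Q(U) = 0
(Q(-5) + 8)*N(-1) = (0 + 8)*((-3 - 1)/(-5 - 1)) = 8*(-4/(-6)) = 8*(-1/6*(-4)) = 8*(2/3) = 16/3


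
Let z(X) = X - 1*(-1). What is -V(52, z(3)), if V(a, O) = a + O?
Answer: -56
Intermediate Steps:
z(X) = 1 + X (z(X) = X + 1 = 1 + X)
V(a, O) = O + a
-V(52, z(3)) = -((1 + 3) + 52) = -(4 + 52) = -1*56 = -56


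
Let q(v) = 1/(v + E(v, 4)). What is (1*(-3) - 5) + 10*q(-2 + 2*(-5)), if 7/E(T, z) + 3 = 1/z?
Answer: -139/16 ≈ -8.6875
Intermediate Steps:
E(T, z) = 7/(-3 + 1/z)
q(v) = 1/(-28/11 + v) (q(v) = 1/(v - 7*4/(-1 + 3*4)) = 1/(v - 7*4/(-1 + 12)) = 1/(v - 7*4/11) = 1/(v - 7*4*1/11) = 1/(v - 28/11) = 1/(-28/11 + v))
(1*(-3) - 5) + 10*q(-2 + 2*(-5)) = (1*(-3) - 5) + 10*(11/(-28 + 11*(-2 + 2*(-5)))) = (-3 - 5) + 10*(11/(-28 + 11*(-2 - 10))) = -8 + 10*(11/(-28 + 11*(-12))) = -8 + 10*(11/(-28 - 132)) = -8 + 10*(11/(-160)) = -8 + 10*(11*(-1/160)) = -8 + 10*(-11/160) = -8 - 11/16 = -139/16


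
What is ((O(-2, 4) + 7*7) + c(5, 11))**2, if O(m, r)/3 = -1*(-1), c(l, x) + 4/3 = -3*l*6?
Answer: 13924/9 ≈ 1547.1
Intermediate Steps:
c(l, x) = -4/3 - 18*l (c(l, x) = -4/3 - 3*l*6 = -4/3 - 18*l)
O(m, r) = 3 (O(m, r) = 3*(-1*(-1)) = 3*1 = 3)
((O(-2, 4) + 7*7) + c(5, 11))**2 = ((3 + 7*7) + (-4/3 - 18*5))**2 = ((3 + 49) + (-4/3 - 90))**2 = (52 - 274/3)**2 = (-118/3)**2 = 13924/9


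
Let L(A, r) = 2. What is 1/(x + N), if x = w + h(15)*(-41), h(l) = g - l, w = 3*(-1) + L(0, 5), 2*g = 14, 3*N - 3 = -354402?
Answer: -1/117806 ≈ -8.4885e-6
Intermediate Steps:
N = -118133 (N = 1 + (1/3)*(-354402) = 1 - 118134 = -118133)
g = 7 (g = (1/2)*14 = 7)
w = -1 (w = 3*(-1) + 2 = -3 + 2 = -1)
h(l) = 7 - l
x = 327 (x = -1 + (7 - 1*15)*(-41) = -1 + (7 - 15)*(-41) = -1 - 8*(-41) = -1 + 328 = 327)
1/(x + N) = 1/(327 - 118133) = 1/(-117806) = -1/117806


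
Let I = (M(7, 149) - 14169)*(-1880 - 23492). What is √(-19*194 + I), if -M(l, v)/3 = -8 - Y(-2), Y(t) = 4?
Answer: √358578790 ≈ 18936.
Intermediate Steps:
M(l, v) = 36 (M(l, v) = -3*(-8 - 1*4) = -3*(-8 - 4) = -3*(-12) = 36)
I = 358582476 (I = (36 - 14169)*(-1880 - 23492) = -14133*(-25372) = 358582476)
√(-19*194 + I) = √(-19*194 + 358582476) = √(-3686 + 358582476) = √358578790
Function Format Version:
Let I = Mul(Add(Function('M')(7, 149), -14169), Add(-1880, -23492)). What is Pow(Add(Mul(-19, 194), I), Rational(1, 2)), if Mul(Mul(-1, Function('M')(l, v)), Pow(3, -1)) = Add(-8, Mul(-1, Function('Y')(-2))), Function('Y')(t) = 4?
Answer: Pow(358578790, Rational(1, 2)) ≈ 18936.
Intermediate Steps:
Function('M')(l, v) = 36 (Function('M')(l, v) = Mul(-3, Add(-8, Mul(-1, 4))) = Mul(-3, Add(-8, -4)) = Mul(-3, -12) = 36)
I = 358582476 (I = Mul(Add(36, -14169), Add(-1880, -23492)) = Mul(-14133, -25372) = 358582476)
Pow(Add(Mul(-19, 194), I), Rational(1, 2)) = Pow(Add(Mul(-19, 194), 358582476), Rational(1, 2)) = Pow(Add(-3686, 358582476), Rational(1, 2)) = Pow(358578790, Rational(1, 2))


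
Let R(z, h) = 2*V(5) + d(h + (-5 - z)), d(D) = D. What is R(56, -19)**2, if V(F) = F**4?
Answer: 1368900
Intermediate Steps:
R(z, h) = 1245 + h - z (R(z, h) = 2*5**4 + (h + (-5 - z)) = 2*625 + (-5 + h - z) = 1250 + (-5 + h - z) = 1245 + h - z)
R(56, -19)**2 = (1245 - 19 - 1*56)**2 = (1245 - 19 - 56)**2 = 1170**2 = 1368900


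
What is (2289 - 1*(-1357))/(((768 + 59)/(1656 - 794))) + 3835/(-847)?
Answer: 2658824099/700469 ≈ 3795.8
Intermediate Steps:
(2289 - 1*(-1357))/(((768 + 59)/(1656 - 794))) + 3835/(-847) = (2289 + 1357)/((827/862)) + 3835*(-1/847) = 3646/((827*(1/862))) - 3835/847 = 3646/(827/862) - 3835/847 = 3646*(862/827) - 3835/847 = 3142852/827 - 3835/847 = 2658824099/700469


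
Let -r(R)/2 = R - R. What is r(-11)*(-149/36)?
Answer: 0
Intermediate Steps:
r(R) = 0 (r(R) = -2*(R - R) = -2*0 = 0)
r(-11)*(-149/36) = 0*(-149/36) = 0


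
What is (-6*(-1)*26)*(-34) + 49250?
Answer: 43946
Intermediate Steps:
(-6*(-1)*26)*(-34) + 49250 = (6*26)*(-34) + 49250 = 156*(-34) + 49250 = -5304 + 49250 = 43946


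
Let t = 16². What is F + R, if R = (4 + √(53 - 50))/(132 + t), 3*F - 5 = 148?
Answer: 4948/97 + √3/388 ≈ 51.015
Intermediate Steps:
t = 256
F = 51 (F = 5/3 + (⅓)*148 = 5/3 + 148/3 = 51)
R = 1/97 + √3/388 (R = (4 + √(53 - 50))/(132 + 256) = (4 + √3)/388 = (4 + √3)*(1/388) = 1/97 + √3/388 ≈ 0.014773)
F + R = 51 + (1/97 + √3/388) = 4948/97 + √3/388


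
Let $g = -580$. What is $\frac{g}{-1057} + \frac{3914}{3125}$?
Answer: $\frac{5949598}{3303125} \approx 1.8012$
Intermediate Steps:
$\frac{g}{-1057} + \frac{3914}{3125} = - \frac{580}{-1057} + \frac{3914}{3125} = \left(-580\right) \left(- \frac{1}{1057}\right) + 3914 \cdot \frac{1}{3125} = \frac{580}{1057} + \frac{3914}{3125} = \frac{5949598}{3303125}$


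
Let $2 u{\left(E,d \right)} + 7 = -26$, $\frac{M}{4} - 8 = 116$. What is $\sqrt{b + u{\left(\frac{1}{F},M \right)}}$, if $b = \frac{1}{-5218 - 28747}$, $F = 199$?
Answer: $\frac{i \sqrt{76139136710}}{67930} \approx 4.062 i$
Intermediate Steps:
$M = 496$ ($M = 32 + 4 \cdot 116 = 32 + 464 = 496$)
$u{\left(E,d \right)} = - \frac{33}{2}$ ($u{\left(E,d \right)} = - \frac{7}{2} + \frac{1}{2} \left(-26\right) = - \frac{7}{2} - 13 = - \frac{33}{2}$)
$b = - \frac{1}{33965}$ ($b = \frac{1}{-33965} = - \frac{1}{33965} \approx -2.9442 \cdot 10^{-5}$)
$\sqrt{b + u{\left(\frac{1}{F},M \right)}} = \sqrt{- \frac{1}{33965} - \frac{33}{2}} = \sqrt{- \frac{1120847}{67930}} = \frac{i \sqrt{76139136710}}{67930}$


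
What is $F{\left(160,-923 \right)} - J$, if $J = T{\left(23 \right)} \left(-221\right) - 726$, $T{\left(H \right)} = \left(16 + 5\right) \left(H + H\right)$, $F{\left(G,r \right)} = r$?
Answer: $213289$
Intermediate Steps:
$T{\left(H \right)} = 42 H$ ($T{\left(H \right)} = 21 \cdot 2 H = 42 H$)
$J = -214212$ ($J = 42 \cdot 23 \left(-221\right) - 726 = 966 \left(-221\right) - 726 = -213486 - 726 = -214212$)
$F{\left(160,-923 \right)} - J = -923 - -214212 = -923 + 214212 = 213289$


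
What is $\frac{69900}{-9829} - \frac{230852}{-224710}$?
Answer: $- \frac{6719092346}{1104337295} \approx -6.0843$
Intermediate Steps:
$\frac{69900}{-9829} - \frac{230852}{-224710} = 69900 \left(- \frac{1}{9829}\right) - - \frac{115426}{112355} = - \frac{69900}{9829} + \frac{115426}{112355} = - \frac{6719092346}{1104337295}$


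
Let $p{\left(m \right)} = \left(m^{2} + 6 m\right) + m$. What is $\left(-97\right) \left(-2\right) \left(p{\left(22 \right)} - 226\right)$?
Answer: $79928$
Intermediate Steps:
$p{\left(m \right)} = m^{2} + 7 m$
$\left(-97\right) \left(-2\right) \left(p{\left(22 \right)} - 226\right) = \left(-97\right) \left(-2\right) \left(22 \left(7 + 22\right) - 226\right) = 194 \left(22 \cdot 29 - 226\right) = 194 \left(638 - 226\right) = 194 \cdot 412 = 79928$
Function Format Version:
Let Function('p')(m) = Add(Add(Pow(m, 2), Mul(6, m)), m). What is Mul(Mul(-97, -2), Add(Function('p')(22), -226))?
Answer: 79928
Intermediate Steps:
Function('p')(m) = Add(Pow(m, 2), Mul(7, m))
Mul(Mul(-97, -2), Add(Function('p')(22), -226)) = Mul(Mul(-97, -2), Add(Mul(22, Add(7, 22)), -226)) = Mul(194, Add(Mul(22, 29), -226)) = Mul(194, Add(638, -226)) = Mul(194, 412) = 79928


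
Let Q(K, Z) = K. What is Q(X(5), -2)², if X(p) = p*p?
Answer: 625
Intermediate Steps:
X(p) = p²
Q(X(5), -2)² = (5²)² = 25² = 625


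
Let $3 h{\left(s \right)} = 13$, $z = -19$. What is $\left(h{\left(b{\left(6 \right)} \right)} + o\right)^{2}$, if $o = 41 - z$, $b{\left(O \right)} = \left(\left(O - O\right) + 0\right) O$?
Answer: $\frac{37249}{9} \approx 4138.8$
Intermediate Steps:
$b{\left(O \right)} = 0$ ($b{\left(O \right)} = \left(0 + 0\right) O = 0 O = 0$)
$h{\left(s \right)} = \frac{13}{3}$ ($h{\left(s \right)} = \frac{1}{3} \cdot 13 = \frac{13}{3}$)
$o = 60$ ($o = 41 - -19 = 41 + 19 = 60$)
$\left(h{\left(b{\left(6 \right)} \right)} + o\right)^{2} = \left(\frac{13}{3} + 60\right)^{2} = \left(\frac{193}{3}\right)^{2} = \frac{37249}{9}$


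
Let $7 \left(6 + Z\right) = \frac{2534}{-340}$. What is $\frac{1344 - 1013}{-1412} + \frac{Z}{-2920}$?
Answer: $- \frac{40653147}{175229200} \approx -0.232$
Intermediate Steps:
$Z = - \frac{1201}{170}$ ($Z = -6 + \frac{2534 \frac{1}{-340}}{7} = -6 + \frac{2534 \left(- \frac{1}{340}\right)}{7} = -6 + \frac{1}{7} \left(- \frac{1267}{170}\right) = -6 - \frac{181}{170} = - \frac{1201}{170} \approx -7.0647$)
$\frac{1344 - 1013}{-1412} + \frac{Z}{-2920} = \frac{1344 - 1013}{-1412} - \frac{1201}{170 \left(-2920\right)} = 331 \left(- \frac{1}{1412}\right) - - \frac{1201}{496400} = - \frac{331}{1412} + \frac{1201}{496400} = - \frac{40653147}{175229200}$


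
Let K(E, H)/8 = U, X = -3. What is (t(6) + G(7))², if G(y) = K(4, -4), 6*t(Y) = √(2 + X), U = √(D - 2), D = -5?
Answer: -16129/36 - 8*√7/3 ≈ -455.08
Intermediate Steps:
U = I*√7 (U = √(-5 - 2) = √(-7) = I*√7 ≈ 2.6458*I)
t(Y) = I/6 (t(Y) = √(2 - 3)/6 = √(-1)/6 = I/6)
K(E, H) = 8*I*√7 (K(E, H) = 8*(I*√7) = 8*I*√7)
G(y) = 8*I*√7
(t(6) + G(7))² = (I/6 + 8*I*√7)²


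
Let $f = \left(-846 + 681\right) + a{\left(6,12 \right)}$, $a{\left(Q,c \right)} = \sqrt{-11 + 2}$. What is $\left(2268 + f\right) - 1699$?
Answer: $404 + 3 i \approx 404.0 + 3.0 i$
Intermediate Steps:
$a{\left(Q,c \right)} = 3 i$ ($a{\left(Q,c \right)} = \sqrt{-9} = 3 i$)
$f = -165 + 3 i$ ($f = \left(-846 + 681\right) + 3 i = -165 + 3 i \approx -165.0 + 3.0 i$)
$\left(2268 + f\right) - 1699 = \left(2268 - \left(165 - 3 i\right)\right) - 1699 = \left(2103 + 3 i\right) - 1699 = 404 + 3 i$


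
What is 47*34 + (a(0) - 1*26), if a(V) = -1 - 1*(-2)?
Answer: 1573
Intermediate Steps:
a(V) = 1 (a(V) = -1 + 2 = 1)
47*34 + (a(0) - 1*26) = 47*34 + (1 - 1*26) = 1598 + (1 - 26) = 1598 - 25 = 1573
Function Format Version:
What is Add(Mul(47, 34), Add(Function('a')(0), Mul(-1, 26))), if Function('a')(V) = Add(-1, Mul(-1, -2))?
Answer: 1573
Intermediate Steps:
Function('a')(V) = 1 (Function('a')(V) = Add(-1, 2) = 1)
Add(Mul(47, 34), Add(Function('a')(0), Mul(-1, 26))) = Add(Mul(47, 34), Add(1, Mul(-1, 26))) = Add(1598, Add(1, -26)) = Add(1598, -25) = 1573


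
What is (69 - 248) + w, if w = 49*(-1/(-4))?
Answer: -667/4 ≈ -166.75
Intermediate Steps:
w = 49/4 (w = 49*(-1*(-1/4)) = 49*(1/4) = 49/4 ≈ 12.250)
(69 - 248) + w = (69 - 248) + 49/4 = -179 + 49/4 = -667/4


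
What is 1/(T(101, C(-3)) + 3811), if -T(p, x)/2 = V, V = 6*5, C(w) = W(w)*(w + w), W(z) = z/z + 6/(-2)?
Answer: 1/3751 ≈ 0.00026660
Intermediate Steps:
W(z) = -2 (W(z) = 1 + 6*(-1/2) = 1 - 3 = -2)
C(w) = -4*w (C(w) = -2*(w + w) = -4*w)
V = 30
T(p, x) = -60 (T(p, x) = -2*30 = -60)
1/(T(101, C(-3)) + 3811) = 1/(-60 + 3811) = 1/3751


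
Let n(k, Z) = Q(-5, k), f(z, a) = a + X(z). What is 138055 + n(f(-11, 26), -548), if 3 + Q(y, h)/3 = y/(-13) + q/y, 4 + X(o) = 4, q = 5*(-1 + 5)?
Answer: 1794457/13 ≈ 1.3804e+5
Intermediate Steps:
q = 20 (q = 5*4 = 20)
X(o) = 0 (X(o) = -4 + 4 = 0)
Q(y, h) = -9 + 60/y - 3*y/13 (Q(y, h) = -9 + 3*(y/(-13) + 20/y) = -9 + 3*(y*(-1/13) + 20/y) = -9 + 3*(-y/13 + 20/y) = -9 + 3*(20/y - y/13) = -9 + (60/y - 3*y/13) = -9 + 60/y - 3*y/13)
f(z, a) = a (f(z, a) = a + 0 = a)
n(k, Z) = -258/13 (n(k, Z) = -9 + 60/(-5) - 3/13*(-5) = -9 + 60*(-⅕) + 15/13 = -9 - 12 + 15/13 = -258/13)
138055 + n(f(-11, 26), -548) = 138055 - 258/13 = 1794457/13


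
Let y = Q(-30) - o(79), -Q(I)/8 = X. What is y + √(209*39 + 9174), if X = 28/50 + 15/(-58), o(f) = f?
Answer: -59023/725 + 15*√77 ≈ 50.213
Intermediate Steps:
X = 437/1450 (X = 28*(1/50) + 15*(-1/58) = 14/25 - 15/58 = 437/1450 ≈ 0.30138)
Q(I) = -1748/725 (Q(I) = -8*437/1450 = -1748/725)
y = -59023/725 (y = -1748/725 - 1*79 = -1748/725 - 79 = -59023/725 ≈ -81.411)
y + √(209*39 + 9174) = -59023/725 + √(209*39 + 9174) = -59023/725 + √(8151 + 9174) = -59023/725 + √17325 = -59023/725 + 15*√77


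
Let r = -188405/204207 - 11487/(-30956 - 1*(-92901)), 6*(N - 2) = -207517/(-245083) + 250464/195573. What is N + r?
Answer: 167950638001461456277/134736869959001403730 ≈ 1.2465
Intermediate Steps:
N = 225716200487/95863235118 (N = 2 + (-207517/(-245083) + 250464/195573)/6 = 2 + (-207517*(-1/245083) + 250464*(1/195573))/6 = 2 + (207517/245083 + 83488/65191)/6 = 2 + (1/6)*(33989730251/15977205853) = 2 + 33989730251/95863235118 = 225716200487/95863235118 ≈ 2.3546)
r = -14016473534/12649602615 (r = -188405*1/204207 - 11487/(-30956 + 92901) = -188405/204207 - 11487/61945 = -14016473534/12649602615 ≈ -1.1081)
N + r = 225716200487/95863235118 - 14016473534/12649602615 = 167950638001461456277/134736869959001403730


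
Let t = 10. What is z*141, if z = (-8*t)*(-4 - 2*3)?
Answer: 112800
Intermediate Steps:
z = 800 (z = (-8*10)*(-4 - 2*3) = -80*(-4 - 6) = -80*(-10) = 800)
z*141 = 800*141 = 112800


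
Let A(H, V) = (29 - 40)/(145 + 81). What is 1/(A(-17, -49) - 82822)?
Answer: -226/18717783 ≈ -1.2074e-5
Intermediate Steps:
A(H, V) = -11/226
1/(A(-17, -49) - 82822) = 1/(-11/226 - 82822) = 1/(-18717783/226) = -226/18717783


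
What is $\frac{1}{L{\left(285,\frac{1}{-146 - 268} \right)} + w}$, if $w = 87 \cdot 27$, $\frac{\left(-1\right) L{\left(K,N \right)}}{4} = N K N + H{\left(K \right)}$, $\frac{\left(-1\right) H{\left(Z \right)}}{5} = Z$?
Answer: $\frac{14283}{114963772} \approx 0.00012424$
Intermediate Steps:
$H{\left(Z \right)} = - 5 Z$
$L{\left(K,N \right)} = 20 K - 4 K N^{2}$ ($L{\left(K,N \right)} = - 4 \left(N K N - 5 K\right) = - 4 \left(K N N - 5 K\right) = - 4 \left(K N^{2} - 5 K\right) = - 4 \left(- 5 K + K N^{2}\right) = 20 K - 4 K N^{2}$)
$w = 2349$
$\frac{1}{L{\left(285,\frac{1}{-146 - 268} \right)} + w} = \frac{1}{4 \cdot 285 \left(5 - \left(\frac{1}{-146 - 268}\right)^{2}\right) + 2349} = \frac{1}{4 \cdot 285 \left(5 - \left(\frac{1}{-414}\right)^{2}\right) + 2349} = \frac{1}{4 \cdot 285 \left(5 - \left(- \frac{1}{414}\right)^{2}\right) + 2349} = \frac{1}{4 \cdot 285 \left(5 - \frac{1}{171396}\right) + 2349} = \frac{1}{4 \cdot 285 \cdot \frac{856979}{171396} + 2349} = \frac{1}{\frac{81413005}{14283} + 2349} = \frac{1}{\frac{114963772}{14283}} = \frac{14283}{114963772}$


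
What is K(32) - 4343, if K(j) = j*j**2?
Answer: 28425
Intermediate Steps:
K(j) = j**3
K(32) - 4343 = 32**3 - 4343 = 32768 - 4343 = 28425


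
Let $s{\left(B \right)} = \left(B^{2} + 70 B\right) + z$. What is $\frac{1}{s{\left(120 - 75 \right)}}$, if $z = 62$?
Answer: $\frac{1}{5237} \approx 0.00019095$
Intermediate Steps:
$s{\left(B \right)} = 62 + B^{2} + 70 B$ ($s{\left(B \right)} = \left(B^{2} + 70 B\right) + 62 = 62 + B^{2} + 70 B$)
$\frac{1}{s{\left(120 - 75 \right)}} = \frac{1}{62 + \left(120 - 75\right)^{2} + 70 \left(120 - 75\right)} = \frac{1}{62 + 45^{2} + 70 \cdot 45} = \frac{1}{62 + 2025 + 3150} = \frac{1}{5237}$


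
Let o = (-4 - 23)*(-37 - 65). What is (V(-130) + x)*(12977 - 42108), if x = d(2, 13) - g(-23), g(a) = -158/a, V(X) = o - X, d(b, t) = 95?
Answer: -1991366029/23 ≈ -8.6581e+7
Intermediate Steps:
o = 2754 (o = -27*(-102) = 2754)
V(X) = 2754 - X
x = 2027/23 (x = 95 - (-158)/(-23) = 95 - (-158)*(-1)/23 = 95 - 1*158/23 = 95 - 158/23 = 2027/23 ≈ 88.130)
(V(-130) + x)*(12977 - 42108) = ((2754 - 1*(-130)) + 2027/23)*(12977 - 42108) = ((2754 + 130) + 2027/23)*(-29131) = (2884 + 2027/23)*(-29131) = (68359/23)*(-29131) = -1991366029/23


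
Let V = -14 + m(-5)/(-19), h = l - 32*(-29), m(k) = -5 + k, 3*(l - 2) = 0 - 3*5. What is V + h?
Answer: 17319/19 ≈ 911.53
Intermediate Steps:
l = -3 (l = 2 + (0 - 3*5)/3 = 2 + (0 - 15)/3 = 2 + (⅓)*(-15) = 2 - 5 = -3)
h = 925 (h = -3 - 32*(-29) = -3 + 928 = 925)
V = -256/19 (V = -14 + (-5 - 5)/(-19) = -14 - 1/19*(-10) = -14 + 10/19 = -256/19 ≈ -13.474)
V + h = -256/19 + 925 = 17319/19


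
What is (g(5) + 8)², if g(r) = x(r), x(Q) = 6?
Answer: 196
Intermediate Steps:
g(r) = 6
(g(5) + 8)² = (6 + 8)² = 14² = 196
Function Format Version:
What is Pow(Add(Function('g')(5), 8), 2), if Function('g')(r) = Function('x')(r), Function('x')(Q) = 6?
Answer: 196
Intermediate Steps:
Function('g')(r) = 6
Pow(Add(Function('g')(5), 8), 2) = Pow(Add(6, 8), 2) = Pow(14, 2) = 196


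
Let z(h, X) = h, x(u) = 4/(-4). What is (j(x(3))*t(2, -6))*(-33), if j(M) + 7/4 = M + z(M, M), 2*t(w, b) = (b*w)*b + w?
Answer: 18315/4 ≈ 4578.8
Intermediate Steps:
x(u) = -1 (x(u) = 4*(-¼) = -1)
t(w, b) = w/2 + w*b²/2 (t(w, b) = ((b*w)*b + w)/2 = (w*b² + w)/2 = (w + w*b²)/2 = w/2 + w*b²/2)
j(M) = -7/4 + 2*M (j(M) = -7/4 + (M + M) = -7/4 + 2*M)
(j(x(3))*t(2, -6))*(-33) = ((-7/4 + 2*(-1))*((½)*2*(1 + (-6)²)))*(-33) = ((-7/4 - 2)*((½)*2*(1 + 36)))*(-33) = -15*2*37/8*(-33) = -15/4*37*(-33) = -555/4*(-33) = 18315/4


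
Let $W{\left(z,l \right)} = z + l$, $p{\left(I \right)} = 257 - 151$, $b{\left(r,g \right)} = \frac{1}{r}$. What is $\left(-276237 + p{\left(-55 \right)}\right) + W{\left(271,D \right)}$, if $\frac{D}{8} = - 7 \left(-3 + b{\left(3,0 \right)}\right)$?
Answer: $- \frac{827132}{3} \approx -2.7571 \cdot 10^{5}$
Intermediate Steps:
$p{\left(I \right)} = 106$ ($p{\left(I \right)} = 257 - 151 = 106$)
$D = \frac{448}{3}$ ($D = 8 \left(- 7 \left(-3 + \frac{1}{3}\right)\right) = 8 \left(\left(-7\right) \left(- \frac{8}{3}\right)\right) = 8 \cdot \frac{56}{3} = \frac{448}{3} \approx 149.33$)
$W{\left(z,l \right)} = l + z$
$\left(-276237 + p{\left(-55 \right)}\right) + W{\left(271,D \right)} = \left(-276237 + 106\right) + \left(\frac{448}{3} + 271\right) = -276131 + \frac{1261}{3} = - \frac{827132}{3}$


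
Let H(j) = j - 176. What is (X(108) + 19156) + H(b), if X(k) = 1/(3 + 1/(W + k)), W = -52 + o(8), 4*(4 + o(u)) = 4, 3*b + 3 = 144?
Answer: 3044373/160 ≈ 19027.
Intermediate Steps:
b = 47 (b = -1 + (1/3)*144 = -1 + 48 = 47)
o(u) = -3 (o(u) = -4 + (1/4)*4 = -4 + 1 = -3)
W = -55 (W = -52 - 3 = -55)
X(k) = 1/(3 + 1/(-55 + k))
H(j) = -176 + j
(X(108) + 19156) + H(b) = ((-55 + 108)/(-164 + 3*108) + 19156) + (-176 + 47) = (53/(-164 + 324) + 19156) - 129 = (53/160 + 19156) - 129 = 3065013/160 - 129 = 3044373/160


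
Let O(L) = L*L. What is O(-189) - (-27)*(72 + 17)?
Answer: 38124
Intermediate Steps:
O(L) = L²
O(-189) - (-27)*(72 + 17) = (-189)² - (-27)*(72 + 17) = 35721 - (-27)*89 = 35721 - 1*(-2403) = 35721 + 2403 = 38124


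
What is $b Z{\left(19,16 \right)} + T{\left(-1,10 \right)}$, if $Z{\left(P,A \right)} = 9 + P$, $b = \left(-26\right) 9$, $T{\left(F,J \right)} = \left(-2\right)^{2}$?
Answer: $-6548$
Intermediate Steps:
$T{\left(F,J \right)} = 4$
$b = -234$
$b Z{\left(19,16 \right)} + T{\left(-1,10 \right)} = - 234 \left(9 + 19\right) + 4 = \left(-234\right) 28 + 4 = -6552 + 4 = -6548$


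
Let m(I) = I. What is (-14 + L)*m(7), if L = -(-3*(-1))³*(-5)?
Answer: 847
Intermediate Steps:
L = 135 (L = -1*3³*(-5) = -1*27*(-5) = -27*(-5) = 135)
(-14 + L)*m(7) = (-14 + 135)*7 = 121*7 = 847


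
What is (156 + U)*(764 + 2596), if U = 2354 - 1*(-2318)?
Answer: 16222080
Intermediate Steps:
U = 4672 (U = 2354 + 2318 = 4672)
(156 + U)*(764 + 2596) = (156 + 4672)*(764 + 2596) = 4828*3360 = 16222080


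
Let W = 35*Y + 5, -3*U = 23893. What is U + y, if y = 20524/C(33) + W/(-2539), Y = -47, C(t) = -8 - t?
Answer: -2643366995/312297 ≈ -8464.3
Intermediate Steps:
U = -23893/3 (U = -⅓*23893 = -23893/3 ≈ -7964.3)
W = -1640 (W = 35*(-47) + 5 = -1645 + 5 = -1640)
y = -52043196/104099 (y = 20524/(-8 - 1*33) - 1640/(-2539) = 20524/(-8 - 33) - 1640*(-1/2539) = 20524/(-41) + 1640/2539 = 20524*(-1/41) + 1640/2539 = -20524/41 + 1640/2539 = -52043196/104099 ≈ -499.94)
U + y = -23893/3 - 52043196/104099 = -2643366995/312297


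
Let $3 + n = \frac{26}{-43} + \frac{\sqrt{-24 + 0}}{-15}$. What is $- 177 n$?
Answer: $\frac{27435}{43} + \frac{118 i \sqrt{6}}{5} \approx 638.02 + 57.808 i$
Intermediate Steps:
$n = - \frac{155}{43} - \frac{2 i \sqrt{6}}{15}$ ($n = -3 + \left(\frac{26}{-43} + \frac{\sqrt{-24 + 0}}{-15}\right) = -3 + \left(26 \left(- \frac{1}{43}\right) + \sqrt{-24} \left(- \frac{1}{15}\right)\right) = -3 - \left(\frac{26}{43} - 2 i \sqrt{6} \left(- \frac{1}{15}\right)\right) = -3 - \left(\frac{26}{43} + \frac{2 i \sqrt{6}}{15}\right) = - \frac{155}{43} - \frac{2 i \sqrt{6}}{15} \approx -3.6047 - 0.3266 i$)
$- 177 n = - 177 \left(- \frac{155}{43} - \frac{2 i \sqrt{6}}{15}\right) = \frac{27435}{43} + \frac{118 i \sqrt{6}}{5}$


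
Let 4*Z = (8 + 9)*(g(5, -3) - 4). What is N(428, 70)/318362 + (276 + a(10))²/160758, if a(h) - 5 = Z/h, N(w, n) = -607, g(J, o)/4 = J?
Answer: 164199844088/319870239975 ≈ 0.51333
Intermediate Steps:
g(J, o) = 4*J
Z = 68 (Z = ((8 + 9)*(4*5 - 4))/4 = (17*(20 - 4))/4 = (17*16)/4 = (¼)*272 = 68)
a(h) = 5 + 68/h
N(428, 70)/318362 + (276 + a(10))²/160758 = -607/318362 + (276 + (5 + 68/10))²/160758 = -607*1/318362 + (276 + (5 + 68*(⅒)))²*(1/160758) = -607/318362 + (276 + (5 + 34/5))²*(1/160758) = -607/318362 + (276 + 59/5)²*(1/160758) = -607/318362 + (1439/5)²*(1/160758) = -607/318362 + (2070721/25)*(1/160758) = -607/318362 + 2070721/4018950 = 164199844088/319870239975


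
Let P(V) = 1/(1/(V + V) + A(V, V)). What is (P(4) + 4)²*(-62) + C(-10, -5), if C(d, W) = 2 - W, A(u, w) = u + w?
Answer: -4423513/4225 ≈ -1047.0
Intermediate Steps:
P(V) = 1/(1/(2*V) + 2*V) (P(V) = 1/(1/(V + V) + (V + V)) = 1/(1/(2*V) + 2*V))
(P(4) + 4)²*(-62) + C(-10, -5) = (2*4/(1 + 4*4²) + 4)²*(-62) + (2 - 1*(-5)) = (2*4/(1 + 4*16) + 4)²*(-62) + (2 + 5) = (2*4/(1 + 64) + 4)²*(-62) + 7 = (2*4/65 + 4)²*(-62) + 7 = (2*4*(1/65) + 4)²*(-62) + 7 = (8/65 + 4)²*(-62) + 7 = (268/65)²*(-62) + 7 = (71824/4225)*(-62) + 7 = -4453088/4225 + 7 = -4423513/4225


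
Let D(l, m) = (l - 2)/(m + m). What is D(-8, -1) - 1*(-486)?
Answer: 491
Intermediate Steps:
D(l, m) = (-2 + l)/(2*m) (D(l, m) = (-2 + l)/((2*m)) = (-2 + l)*(1/(2*m)) = (-2 + l)/(2*m))
D(-8, -1) - 1*(-486) = (1/2)*(-2 - 8)/(-1) - 1*(-486) = (1/2)*(-1)*(-10) + 486 = 5 + 486 = 491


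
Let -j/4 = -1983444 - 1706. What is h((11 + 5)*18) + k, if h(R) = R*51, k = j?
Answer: 7955288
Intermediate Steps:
j = 7940600 (j = -4*(-1983444 - 1706) = -4*(-1985150) = 7940600)
k = 7940600
h(R) = 51*R
h((11 + 5)*18) + k = 51*((11 + 5)*18) + 7940600 = 51*(16*18) + 7940600 = 51*288 + 7940600 = 14688 + 7940600 = 7955288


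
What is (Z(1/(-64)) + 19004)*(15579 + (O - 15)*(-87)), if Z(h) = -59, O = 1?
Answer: 318219165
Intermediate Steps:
(Z(1/(-64)) + 19004)*(15579 + (O - 15)*(-87)) = (-59 + 19004)*(15579 + (1 - 15)*(-87)) = 18945*(15579 - 14*(-87)) = 18945*(15579 + 1218) = 18945*16797 = 318219165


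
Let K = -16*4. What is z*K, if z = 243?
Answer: -15552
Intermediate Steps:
K = -64
z*K = 243*(-64) = -15552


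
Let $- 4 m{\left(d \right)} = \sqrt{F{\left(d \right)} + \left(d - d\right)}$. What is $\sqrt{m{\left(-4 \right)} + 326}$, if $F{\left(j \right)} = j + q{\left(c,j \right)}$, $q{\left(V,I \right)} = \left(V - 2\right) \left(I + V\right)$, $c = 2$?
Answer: $\frac{\sqrt{1304 - 2 i}}{2} \approx 18.055 - 0.013846 i$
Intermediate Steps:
$q{\left(V,I \right)} = \left(-2 + V\right) \left(I + V\right)$
$F{\left(j \right)} = j$ ($F{\left(j \right)} = j - \left(4 - 4 + 2 j - j 2\right) = j + \left(4 - 2 j - 4 + 2 j\right) = j + 0 = j$)
$m{\left(d \right)} = - \frac{\sqrt{d}}{4}$ ($m{\left(d \right)} = - \frac{\sqrt{d + \left(d - d\right)}}{4} = - \frac{\sqrt{d + 0}}{4} = - \frac{\sqrt{d}}{4}$)
$\sqrt{m{\left(-4 \right)} + 326} = \sqrt{- \frac{\sqrt{-4}}{4} + 326} = \sqrt{- \frac{2 i}{4} + 326} = \sqrt{- \frac{i}{2} + 326} = \sqrt{326 - \frac{i}{2}}$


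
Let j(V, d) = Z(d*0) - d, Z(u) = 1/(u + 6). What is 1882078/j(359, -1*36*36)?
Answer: 1026588/707 ≈ 1452.0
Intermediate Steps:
Z(u) = 1/(6 + u)
j(V, d) = 1/6 - d (j(V, d) = 1/(6 + d*0) - d = 1/(6 + 0) - d = 1/6 - d)
1882078/j(359, -1*36*36) = 1882078/(1/6 - (-1*36)*36) = 1882078/(1/6 - (-36)*36) = 1882078/(1/6 - 1*(-1296)) = 1882078/(1/6 + 1296) = 1882078/(7777/6) = 1882078*(6/7777) = 1026588/707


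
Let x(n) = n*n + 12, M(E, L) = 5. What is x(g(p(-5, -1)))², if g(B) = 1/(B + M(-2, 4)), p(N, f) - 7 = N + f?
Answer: 187489/1296 ≈ 144.67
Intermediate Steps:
p(N, f) = 7 + N + f (p(N, f) = 7 + (N + f) = 7 + N + f)
g(B) = 1/(5 + B) (g(B) = 1/(B + 5) = 1/(5 + B))
x(n) = 12 + n² (x(n) = n² + 12 = 12 + n²)
x(g(p(-5, -1)))² = (12 + (1/(5 + (7 - 5 - 1)))²)² = (12 + (1/(5 + 1))²)² = (12 + (1/6)²)² = (12 + (⅙)²)² = (12 + 1/36)² = (433/36)² = 187489/1296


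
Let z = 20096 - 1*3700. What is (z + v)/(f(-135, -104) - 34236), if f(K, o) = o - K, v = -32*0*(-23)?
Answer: -16396/34205 ≈ -0.47935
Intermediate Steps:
v = 0 (v = 0*(-23) = 0)
z = 16396 (z = 20096 - 3700 = 16396)
(z + v)/(f(-135, -104) - 34236) = (16396 + 0)/((-104 - 1*(-135)) - 34236) = 16396/((-104 + 135) - 34236) = 16396/(31 - 34236) = 16396/(-34205) = 16396*(-1/34205) = -16396/34205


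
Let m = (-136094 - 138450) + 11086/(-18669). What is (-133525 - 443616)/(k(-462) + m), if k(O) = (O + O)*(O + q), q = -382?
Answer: -10774645329/9433658642 ≈ -1.1421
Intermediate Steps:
k(O) = 2*O*(-382 + O) (k(O) = (O + O)*(O - 382) = (2*O)*(-382 + O) = 2*O*(-382 + O))
m = -5125473022/18669 (m = -274544 + 11086*(-1/18669) = -274544 - 11086/18669 = -5125473022/18669 ≈ -2.7454e+5)
(-133525 - 443616)/(k(-462) + m) = (-133525 - 443616)/(2*(-462)*(-382 - 462) - 5125473022/18669) = -577141/(2*(-462)*(-844) - 5125473022/18669) = -577141/(779856 - 5125473022/18669) = -577141/9433658642/18669 = -577141*18669/9433658642 = -10774645329/9433658642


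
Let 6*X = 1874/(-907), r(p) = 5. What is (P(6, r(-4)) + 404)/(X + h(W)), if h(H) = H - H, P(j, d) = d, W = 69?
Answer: -1112889/937 ≈ -1187.7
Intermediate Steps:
h(H) = 0
X = -937/2721 (X = (1874/(-907))/6 = (1874*(-1/907))/6 = (1/6)*(-1874/907) = -937/2721 ≈ -0.34436)
(P(6, r(-4)) + 404)/(X + h(W)) = (5 + 404)/(-937/2721 + 0) = 409/(-937/2721) = 409*(-2721/937) = -1112889/937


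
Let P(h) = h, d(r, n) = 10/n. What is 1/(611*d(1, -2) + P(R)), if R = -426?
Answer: -1/3481 ≈ -0.00028727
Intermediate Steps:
1/(611*d(1, -2) + P(R)) = 1/(611*(10/(-2)) - 426) = 1/(611*(10*(-1/2)) - 426) = 1/(611*(-5) - 426) = 1/(-3055 - 426) = 1/(-3481) = -1/3481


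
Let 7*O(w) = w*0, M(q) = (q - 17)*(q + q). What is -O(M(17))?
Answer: 0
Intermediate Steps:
M(q) = 2*q*(-17 + q) (M(q) = (-17 + q)*(2*q) = 2*q*(-17 + q))
O(w) = 0 (O(w) = (w*0)/7 = (⅐)*0 = 0)
-O(M(17)) = -1*0 = 0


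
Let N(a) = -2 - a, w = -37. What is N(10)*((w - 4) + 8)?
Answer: 396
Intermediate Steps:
N(10)*((w - 4) + 8) = (-2 - 1*10)*((-37 - 4) + 8) = (-2 - 10)*(-41 + 8) = -12*(-33) = 396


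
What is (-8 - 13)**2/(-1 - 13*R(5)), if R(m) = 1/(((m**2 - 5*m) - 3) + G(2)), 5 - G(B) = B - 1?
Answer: -63/2 ≈ -31.500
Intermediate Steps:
G(B) = 6 - B (G(B) = 5 - (B - 1) = 5 - (-1 + B) = 5 + (1 - B) = 6 - B)
R(m) = 1/(1 + m**2 - 5*m) (R(m) = 1/(((m**2 - 5*m) - 3) + (6 - 1*2)) = 1/((-3 + m**2 - 5*m) + (6 - 2)) = 1/((-3 + m**2 - 5*m) + 4) = 1/(1 + m**2 - 5*m))
(-8 - 13)**2/(-1 - 13*R(5)) = (-8 - 13)**2/(-1 - 13/(1 + 5**2 - 5*5)) = (-21)**2/(-1 - 13/(1 + 25 - 25)) = 441/(-1 - 13/1) = 441/(-1 - 13*1) = 441/(-1 - 13) = 441/(-14) = 441*(-1/14) = -63/2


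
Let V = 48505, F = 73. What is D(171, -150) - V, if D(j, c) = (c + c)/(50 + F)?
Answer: -1988805/41 ≈ -48507.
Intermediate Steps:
D(j, c) = 2*c/123 (D(j, c) = (c + c)/(50 + 73) = (2*c)/123 = (2*c)*(1/123) = 2*c/123)
D(171, -150) - V = (2/123)*(-150) - 1*48505 = -100/41 - 48505 = -1988805/41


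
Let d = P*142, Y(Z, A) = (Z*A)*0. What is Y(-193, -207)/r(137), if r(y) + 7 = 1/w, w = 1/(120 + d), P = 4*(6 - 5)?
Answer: 0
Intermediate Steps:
P = 4 (P = 4*1 = 4)
Y(Z, A) = 0 (Y(Z, A) = (A*Z)*0 = 0)
d = 568 (d = 4*142 = 568)
w = 1/688 (w = 1/(120 + 568) = 1/688 ≈ 0.0014535)
r(y) = 681 (r(y) = -7 + 1/(1/688) = -7 + 688 = 681)
Y(-193, -207)/r(137) = 0/681 = 0*(1/681) = 0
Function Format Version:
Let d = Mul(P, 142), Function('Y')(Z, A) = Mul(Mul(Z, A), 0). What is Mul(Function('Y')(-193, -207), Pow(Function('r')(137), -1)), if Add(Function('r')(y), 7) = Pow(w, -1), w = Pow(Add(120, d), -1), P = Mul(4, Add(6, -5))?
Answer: 0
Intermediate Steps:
P = 4 (P = Mul(4, 1) = 4)
Function('Y')(Z, A) = 0 (Function('Y')(Z, A) = Mul(Mul(A, Z), 0) = 0)
d = 568 (d = Mul(4, 142) = 568)
w = Rational(1, 688) (w = Pow(Add(120, 568), -1) = Pow(688, -1) = Rational(1, 688) ≈ 0.0014535)
Function('r')(y) = 681 (Function('r')(y) = Add(-7, Pow(Rational(1, 688), -1)) = Add(-7, 688) = 681)
Mul(Function('Y')(-193, -207), Pow(Function('r')(137), -1)) = Mul(0, Pow(681, -1)) = Mul(0, Rational(1, 681)) = 0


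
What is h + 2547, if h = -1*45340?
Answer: -42793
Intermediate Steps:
h = -45340
h + 2547 = -45340 + 2547 = -42793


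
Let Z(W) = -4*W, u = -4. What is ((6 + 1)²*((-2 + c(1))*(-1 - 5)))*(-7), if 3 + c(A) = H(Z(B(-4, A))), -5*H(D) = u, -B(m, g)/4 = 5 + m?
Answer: -43218/5 ≈ -8643.6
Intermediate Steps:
B(m, g) = -20 - 4*m (B(m, g) = -4*(5 + m) = -20 - 4*m)
H(D) = ⅘ (H(D) = -⅕*(-4) = ⅘)
c(A) = -11/5 (c(A) = -3 + ⅘ = -11/5)
((6 + 1)²*((-2 + c(1))*(-1 - 5)))*(-7) = ((6 + 1)²*((-2 - 11/5)*(-1 - 5)))*(-7) = (7²*(-21/5*(-6)))*(-7) = (49*(126/5))*(-7) = (6174/5)*(-7) = -43218/5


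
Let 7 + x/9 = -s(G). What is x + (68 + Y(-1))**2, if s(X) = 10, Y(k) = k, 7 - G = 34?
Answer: 4336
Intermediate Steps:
G = -27 (G = 7 - 1*34 = 7 - 34 = -27)
x = -153 (x = -63 + 9*(-1*10) = -63 + 9*(-10) = -63 - 90 = -153)
x + (68 + Y(-1))**2 = -153 + (68 - 1)**2 = -153 + 67**2 = -153 + 4489 = 4336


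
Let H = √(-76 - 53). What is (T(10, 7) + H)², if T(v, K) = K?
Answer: (7 + I*√129)² ≈ -80.0 + 159.01*I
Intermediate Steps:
H = I*√129 (H = √(-129) = I*√129 ≈ 11.358*I)
(T(10, 7) + H)² = (7 + I*√129)²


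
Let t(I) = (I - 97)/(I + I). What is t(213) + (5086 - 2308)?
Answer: 591772/213 ≈ 2778.3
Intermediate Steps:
t(I) = (-97 + I)/(2*I) (t(I) = (-97 + I)/((2*I)) = (-97 + I)*(1/(2*I)) = (-97 + I)/(2*I))
t(213) + (5086 - 2308) = (1/2)*(-97 + 213)/213 + (5086 - 2308) = (1/2)*(1/213)*116 + 2778 = 58/213 + 2778 = 591772/213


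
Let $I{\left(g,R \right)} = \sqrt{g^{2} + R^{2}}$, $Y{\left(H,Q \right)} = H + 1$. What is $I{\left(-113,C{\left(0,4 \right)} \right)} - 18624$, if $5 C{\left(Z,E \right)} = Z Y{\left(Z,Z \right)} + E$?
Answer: $-18624 + \frac{13 \sqrt{1889}}{5} \approx -18511.0$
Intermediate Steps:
$Y{\left(H,Q \right)} = 1 + H$
$C{\left(Z,E \right)} = \frac{E}{5} + \frac{Z \left(1 + Z\right)}{5}$ ($C{\left(Z,E \right)} = \frac{Z \left(1 + Z\right) + E}{5} = \frac{E + Z \left(1 + Z\right)}{5} = \frac{E}{5} + \frac{Z \left(1 + Z\right)}{5}$)
$I{\left(g,R \right)} = \sqrt{R^{2} + g^{2}}$
$I{\left(-113,C{\left(0,4 \right)} \right)} - 18624 = \sqrt{\left(\frac{1}{5} \cdot 4 + \frac{1}{5} \cdot 0 \left(1 + 0\right)\right)^{2} + \left(-113\right)^{2}} - 18624 = \sqrt{\left(\frac{4}{5} + \frac{1}{5} \cdot 0 \cdot 1\right)^{2} + 12769} - 18624 = \sqrt{\left(\frac{4}{5} + 0\right)^{2} + 12769} - 18624 = \sqrt{\left(\frac{4}{5}\right)^{2} + 12769} - 18624 = \sqrt{\frac{16}{25} + 12769} - 18624 = \sqrt{\frac{319241}{25}} - 18624 = \frac{13 \sqrt{1889}}{5} - 18624 = -18624 + \frac{13 \sqrt{1889}}{5}$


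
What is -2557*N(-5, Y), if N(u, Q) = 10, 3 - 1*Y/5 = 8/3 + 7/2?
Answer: -25570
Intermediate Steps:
Y = -95/6 (Y = 15 - 5*(8/3 + 7/2) = 15 - 5*37/6 = 15 - 185/6 = -95/6 ≈ -15.833)
-2557*N(-5, Y) = -2557*10 = -25570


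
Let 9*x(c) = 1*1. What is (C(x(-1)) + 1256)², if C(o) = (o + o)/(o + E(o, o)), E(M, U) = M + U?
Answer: 14212900/9 ≈ 1.5792e+6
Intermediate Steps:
x(c) = ⅑ (x(c) = (1*1)/9 = (⅑)*1 = ⅑)
C(o) = ⅔ (C(o) = (o + o)/(o + (o + o)) = (2*o)/(o + 2*o) = (2*o)/((3*o)) = (2*o)*(1/(3*o)) = ⅔)
(C(x(-1)) + 1256)² = (⅔ + 1256)² = (3770/3)² = 14212900/9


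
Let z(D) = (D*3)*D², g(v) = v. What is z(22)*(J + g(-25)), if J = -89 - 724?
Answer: -26769072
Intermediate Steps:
J = -813
z(D) = 3*D³ (z(D) = (3*D)*D² = 3*D³)
z(22)*(J + g(-25)) = (3*22³)*(-813 - 25) = (3*10648)*(-838) = 31944*(-838) = -26769072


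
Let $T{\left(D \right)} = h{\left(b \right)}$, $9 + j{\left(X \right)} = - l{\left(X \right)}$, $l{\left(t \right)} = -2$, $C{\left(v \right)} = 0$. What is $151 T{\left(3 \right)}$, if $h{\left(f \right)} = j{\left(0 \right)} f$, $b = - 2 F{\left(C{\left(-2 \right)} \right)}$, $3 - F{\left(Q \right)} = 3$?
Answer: $0$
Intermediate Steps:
$F{\left(Q \right)} = 0$ ($F{\left(Q \right)} = 3 - 3 = 0$)
$j{\left(X \right)} = -7$ ($j{\left(X \right)} = -9 - -2 = -9 + 2 = -7$)
$b = 0$ ($b = \left(-2\right) 0 = 0$)
$h{\left(f \right)} = - 7 f$
$T{\left(D \right)} = 0$ ($T{\left(D \right)} = \left(-7\right) 0 = 0$)
$151 T{\left(3 \right)} = 151 \cdot 0 = 0$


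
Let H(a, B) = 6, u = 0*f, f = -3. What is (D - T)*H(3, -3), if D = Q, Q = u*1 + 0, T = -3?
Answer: 18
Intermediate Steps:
u = 0 (u = 0*(-3) = 0)
Q = 0 (Q = 0*1 + 0 = 0 + 0 = 0)
D = 0
(D - T)*H(3, -3) = (0 - 1*(-3))*6 = (0 + 3)*6 = 3*6 = 18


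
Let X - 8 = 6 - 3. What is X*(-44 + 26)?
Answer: -198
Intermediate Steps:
X = 11 (X = 8 + (6 - 3) = 8 + 3 = 11)
X*(-44 + 26) = 11*(-44 + 26) = 11*(-18) = -198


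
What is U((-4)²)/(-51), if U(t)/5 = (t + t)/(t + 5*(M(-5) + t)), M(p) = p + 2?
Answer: -160/4131 ≈ -0.038732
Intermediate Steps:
M(p) = 2 + p
U(t) = 10*t/(-15 + 6*t) (U(t) = 5*((t + t)/(t + 5*((2 - 5) + t))) = 5*((2*t)/(t + 5*(-3 + t))) = 5*((2*t)/(t + (-15 + 5*t))) = 5*((2*t)/(-15 + 6*t)) = 5*(2*t/(-15 + 6*t)) = 10*t/(-15 + 6*t))
U((-4)²)/(-51) = ((10/3)*(-4)²/(-5 + 2*(-4)²))/(-51) = -10*16/(153*(-5 + 2*16)) = -10*16/(153*(-5 + 32)) = -10*16/(153*27) = -1/51*160/81 = -160/4131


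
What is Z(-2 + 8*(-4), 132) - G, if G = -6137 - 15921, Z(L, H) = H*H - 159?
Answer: 39323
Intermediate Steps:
Z(L, H) = -159 + H² (Z(L, H) = H² - 159 = -159 + H²)
G = -22058
Z(-2 + 8*(-4), 132) - G = (-159 + 132²) - 1*(-22058) = (-159 + 17424) + 22058 = 17265 + 22058 = 39323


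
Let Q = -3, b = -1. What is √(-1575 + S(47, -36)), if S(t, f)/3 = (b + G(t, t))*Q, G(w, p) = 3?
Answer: 3*I*√177 ≈ 39.912*I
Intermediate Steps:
S(t, f) = -18 (S(t, f) = 3*((-1 + 3)*(-3)) = 3*(2*(-3)) = 3*(-6) = -18)
√(-1575 + S(47, -36)) = √(-1575 - 18) = √(-1593) = 3*I*√177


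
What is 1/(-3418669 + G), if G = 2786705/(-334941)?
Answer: -334941/1145055200234 ≈ -2.9251e-7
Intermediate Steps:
G = -2786705/334941 (G = 2786705*(-1/334941) = -2786705/334941 ≈ -8.3200)
1/(-3418669 + G) = 1/(-3418669 - 2786705/334941) = 1/(-1145055200234/334941) = -334941/1145055200234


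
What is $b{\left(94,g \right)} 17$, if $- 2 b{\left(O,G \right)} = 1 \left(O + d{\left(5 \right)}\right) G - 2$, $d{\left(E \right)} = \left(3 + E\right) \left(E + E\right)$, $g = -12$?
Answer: $17765$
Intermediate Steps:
$d{\left(E \right)} = 2 E \left(3 + E\right)$ ($d{\left(E \right)} = \left(3 + E\right) 2 E = 2 E \left(3 + E\right)$)
$b{\left(O,G \right)} = 1 - \frac{G \left(80 + O\right)}{2}$ ($b{\left(O,G \right)} = - \frac{1 \left(O + 2 \cdot 5 \left(3 + 5\right)\right) G - 2}{2} = - \frac{1 \left(O + 2 \cdot 5 \cdot 8\right) G - 2}{2} = - \frac{1 \left(O + 80\right) G - 2}{2} = - \frac{1 \left(80 + O\right) G - 2}{2} = - \frac{1 G \left(80 + O\right) - 2}{2} = - \frac{G \left(80 + O\right) - 2}{2} = - \frac{-2 + G \left(80 + O\right)}{2} = 1 - \frac{G \left(80 + O\right)}{2}$)
$b{\left(94,g \right)} 17 = \left(1 - -480 - \left(-6\right) 94\right) 17 = \left(1 + 480 + 564\right) 17 = 1045 \cdot 17 = 17765$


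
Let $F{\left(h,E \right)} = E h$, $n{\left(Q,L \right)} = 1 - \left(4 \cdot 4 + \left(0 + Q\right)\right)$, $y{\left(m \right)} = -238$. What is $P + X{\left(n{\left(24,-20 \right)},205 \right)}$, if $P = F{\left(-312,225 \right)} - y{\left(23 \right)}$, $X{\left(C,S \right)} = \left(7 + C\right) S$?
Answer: $-76522$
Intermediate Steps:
$n{\left(Q,L \right)} = -15 - Q$ ($n{\left(Q,L \right)} = 1 - \left(16 + Q\right) = -15 - Q$)
$X{\left(C,S \right)} = S \left(7 + C\right)$
$P = -69962$ ($P = 225 \left(-312\right) - -238 = -70200 + 238 = -69962$)
$P + X{\left(n{\left(24,-20 \right)},205 \right)} = -69962 + 205 \left(7 - 39\right) = -69962 + 205 \left(-32\right) = -69962 - 6560 = -76522$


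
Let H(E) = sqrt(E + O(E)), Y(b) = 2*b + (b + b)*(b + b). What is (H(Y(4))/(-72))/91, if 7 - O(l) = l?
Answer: -sqrt(7)/6552 ≈ -0.00040381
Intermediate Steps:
O(l) = 7 - l
Y(b) = 2*b + 4*b**2 (Y(b) = 2*b + (2*b)*(2*b) = 2*b + 4*b**2)
H(E) = sqrt(7) (H(E) = sqrt(E + (7 - E)) = sqrt(7))
(H(Y(4))/(-72))/91 = (sqrt(7)/(-72))/91 = (sqrt(7)*(-1/72))*(1/91) = -sqrt(7)/72*(1/91) = -sqrt(7)/6552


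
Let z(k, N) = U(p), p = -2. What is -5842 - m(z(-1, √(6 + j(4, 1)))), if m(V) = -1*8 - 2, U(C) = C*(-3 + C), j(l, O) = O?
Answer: -5832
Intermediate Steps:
z(k, N) = 10 (z(k, N) = -2*(-3 - 2) = -2*(-5) = 10)
m(V) = -10 (m(V) = -8 - 2 = -10)
-5842 - m(z(-1, √(6 + j(4, 1)))) = -5842 - 1*(-10) = -5842 + 10 = -5832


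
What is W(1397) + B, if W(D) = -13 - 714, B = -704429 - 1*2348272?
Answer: -3053428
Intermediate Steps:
B = -3052701 (B = -704429 - 2348272 = -3052701)
W(D) = -727
W(1397) + B = -727 - 3052701 = -3053428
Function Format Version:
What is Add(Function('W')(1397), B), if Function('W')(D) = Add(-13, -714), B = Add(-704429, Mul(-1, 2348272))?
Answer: -3053428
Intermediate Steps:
B = -3052701 (B = Add(-704429, -2348272) = -3052701)
Function('W')(D) = -727
Add(Function('W')(1397), B) = Add(-727, -3052701) = -3053428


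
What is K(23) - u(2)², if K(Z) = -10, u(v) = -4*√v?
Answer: -42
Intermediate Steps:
K(23) - u(2)² = -10 - (-4*√2)² = -10 - 1*32 = -10 - 32 = -42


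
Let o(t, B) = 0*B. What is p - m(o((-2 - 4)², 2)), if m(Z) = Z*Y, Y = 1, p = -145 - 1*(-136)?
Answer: -9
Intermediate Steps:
p = -9 (p = -145 + 136 = -9)
o(t, B) = 0
m(Z) = Z (m(Z) = Z*1 = Z)
p - m(o((-2 - 4)², 2)) = -9 - 1*0 = -9 + 0 = -9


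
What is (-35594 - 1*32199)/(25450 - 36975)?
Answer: 67793/11525 ≈ 5.8823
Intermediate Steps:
(-35594 - 1*32199)/(25450 - 36975) = (-35594 - 32199)/(-11525) = -67793*(-1/11525) = 67793/11525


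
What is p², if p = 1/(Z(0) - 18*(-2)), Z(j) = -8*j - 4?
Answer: 1/1024 ≈ 0.00097656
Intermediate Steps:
Z(j) = -4 - 8*j
p = 1/32 (p = 1/((-4 - 8*0) - 18*(-2)) = 1/((-4 + 0) + 36) = 1/(-4 + 36) = 1/32 ≈ 0.031250)
p² = (1/32)² = 1/1024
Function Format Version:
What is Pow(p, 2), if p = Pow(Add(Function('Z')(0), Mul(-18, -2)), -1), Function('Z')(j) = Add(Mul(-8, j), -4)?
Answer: Rational(1, 1024) ≈ 0.00097656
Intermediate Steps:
Function('Z')(j) = Add(-4, Mul(-8, j))
p = Rational(1, 32) (p = Pow(Add(Add(-4, Mul(-8, 0)), Mul(-18, -2)), -1) = Pow(Add(Add(-4, 0), 36), -1) = Pow(Add(-4, 36), -1) = Pow(32, -1) = Rational(1, 32) ≈ 0.031250)
Pow(p, 2) = Pow(Rational(1, 32), 2) = Rational(1, 1024)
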